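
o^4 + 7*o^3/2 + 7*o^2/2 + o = o*(o + 1/2)*(o + 1)*(o + 2)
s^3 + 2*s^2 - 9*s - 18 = (s - 3)*(s + 2)*(s + 3)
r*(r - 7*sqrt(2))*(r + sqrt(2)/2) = r^3 - 13*sqrt(2)*r^2/2 - 7*r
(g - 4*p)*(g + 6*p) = g^2 + 2*g*p - 24*p^2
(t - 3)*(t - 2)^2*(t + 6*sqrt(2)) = t^4 - 7*t^3 + 6*sqrt(2)*t^3 - 42*sqrt(2)*t^2 + 16*t^2 - 12*t + 96*sqrt(2)*t - 72*sqrt(2)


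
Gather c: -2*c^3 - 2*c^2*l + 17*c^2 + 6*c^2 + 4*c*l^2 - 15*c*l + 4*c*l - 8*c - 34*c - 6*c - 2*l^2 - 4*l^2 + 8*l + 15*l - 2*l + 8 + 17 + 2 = -2*c^3 + c^2*(23 - 2*l) + c*(4*l^2 - 11*l - 48) - 6*l^2 + 21*l + 27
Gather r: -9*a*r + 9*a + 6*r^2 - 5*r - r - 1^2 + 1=9*a + 6*r^2 + r*(-9*a - 6)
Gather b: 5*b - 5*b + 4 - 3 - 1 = 0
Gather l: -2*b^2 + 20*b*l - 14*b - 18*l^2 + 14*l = -2*b^2 - 14*b - 18*l^2 + l*(20*b + 14)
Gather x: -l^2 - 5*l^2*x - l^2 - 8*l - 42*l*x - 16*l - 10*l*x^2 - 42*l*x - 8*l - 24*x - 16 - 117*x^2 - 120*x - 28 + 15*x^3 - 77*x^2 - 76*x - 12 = -2*l^2 - 32*l + 15*x^3 + x^2*(-10*l - 194) + x*(-5*l^2 - 84*l - 220) - 56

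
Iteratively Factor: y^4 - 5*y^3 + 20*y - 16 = (y - 2)*(y^3 - 3*y^2 - 6*y + 8) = (y - 2)*(y - 1)*(y^2 - 2*y - 8) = (y - 2)*(y - 1)*(y + 2)*(y - 4)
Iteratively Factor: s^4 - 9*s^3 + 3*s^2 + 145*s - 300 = (s - 3)*(s^3 - 6*s^2 - 15*s + 100) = (s - 5)*(s - 3)*(s^2 - s - 20) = (s - 5)^2*(s - 3)*(s + 4)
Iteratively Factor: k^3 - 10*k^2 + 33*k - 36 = (k - 3)*(k^2 - 7*k + 12) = (k - 4)*(k - 3)*(k - 3)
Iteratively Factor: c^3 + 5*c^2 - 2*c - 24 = (c + 3)*(c^2 + 2*c - 8) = (c - 2)*(c + 3)*(c + 4)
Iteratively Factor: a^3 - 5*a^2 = (a)*(a^2 - 5*a) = a*(a - 5)*(a)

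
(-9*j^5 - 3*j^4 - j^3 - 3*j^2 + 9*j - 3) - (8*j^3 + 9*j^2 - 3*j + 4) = -9*j^5 - 3*j^4 - 9*j^3 - 12*j^2 + 12*j - 7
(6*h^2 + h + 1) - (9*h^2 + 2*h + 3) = -3*h^2 - h - 2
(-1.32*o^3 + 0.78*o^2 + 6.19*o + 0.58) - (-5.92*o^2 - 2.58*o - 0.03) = -1.32*o^3 + 6.7*o^2 + 8.77*o + 0.61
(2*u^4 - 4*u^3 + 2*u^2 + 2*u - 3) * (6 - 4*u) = -8*u^5 + 28*u^4 - 32*u^3 + 4*u^2 + 24*u - 18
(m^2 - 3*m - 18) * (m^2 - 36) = m^4 - 3*m^3 - 54*m^2 + 108*m + 648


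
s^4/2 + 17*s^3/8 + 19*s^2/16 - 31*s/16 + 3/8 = (s/2 + 1)*(s - 1/2)*(s - 1/4)*(s + 3)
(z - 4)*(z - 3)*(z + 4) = z^3 - 3*z^2 - 16*z + 48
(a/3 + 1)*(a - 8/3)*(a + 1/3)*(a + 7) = a^4/3 + 23*a^3/9 - 29*a^2/27 - 521*a/27 - 56/9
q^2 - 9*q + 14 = (q - 7)*(q - 2)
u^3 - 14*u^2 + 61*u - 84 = (u - 7)*(u - 4)*(u - 3)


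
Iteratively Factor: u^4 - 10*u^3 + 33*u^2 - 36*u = (u - 3)*(u^3 - 7*u^2 + 12*u) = u*(u - 3)*(u^2 - 7*u + 12) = u*(u - 4)*(u - 3)*(u - 3)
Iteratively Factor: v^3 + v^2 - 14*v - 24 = (v + 2)*(v^2 - v - 12) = (v + 2)*(v + 3)*(v - 4)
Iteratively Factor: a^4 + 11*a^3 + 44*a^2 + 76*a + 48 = (a + 4)*(a^3 + 7*a^2 + 16*a + 12) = (a + 2)*(a + 4)*(a^2 + 5*a + 6) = (a + 2)^2*(a + 4)*(a + 3)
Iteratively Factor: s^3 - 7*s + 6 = (s - 2)*(s^2 + 2*s - 3) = (s - 2)*(s + 3)*(s - 1)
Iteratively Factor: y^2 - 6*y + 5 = (y - 5)*(y - 1)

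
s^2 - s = s*(s - 1)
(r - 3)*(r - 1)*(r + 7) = r^3 + 3*r^2 - 25*r + 21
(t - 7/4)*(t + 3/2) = t^2 - t/4 - 21/8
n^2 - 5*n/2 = n*(n - 5/2)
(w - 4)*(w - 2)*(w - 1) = w^3 - 7*w^2 + 14*w - 8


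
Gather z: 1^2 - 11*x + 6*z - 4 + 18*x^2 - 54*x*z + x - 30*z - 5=18*x^2 - 10*x + z*(-54*x - 24) - 8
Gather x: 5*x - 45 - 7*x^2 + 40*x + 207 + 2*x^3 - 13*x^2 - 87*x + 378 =2*x^3 - 20*x^2 - 42*x + 540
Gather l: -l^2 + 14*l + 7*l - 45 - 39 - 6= -l^2 + 21*l - 90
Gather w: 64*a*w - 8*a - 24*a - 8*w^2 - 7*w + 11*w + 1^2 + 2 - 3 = -32*a - 8*w^2 + w*(64*a + 4)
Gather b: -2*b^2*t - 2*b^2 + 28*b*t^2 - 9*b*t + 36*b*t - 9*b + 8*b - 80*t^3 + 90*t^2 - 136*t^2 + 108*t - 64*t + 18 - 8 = b^2*(-2*t - 2) + b*(28*t^2 + 27*t - 1) - 80*t^3 - 46*t^2 + 44*t + 10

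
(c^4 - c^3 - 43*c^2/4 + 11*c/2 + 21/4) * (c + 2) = c^5 + c^4 - 51*c^3/4 - 16*c^2 + 65*c/4 + 21/2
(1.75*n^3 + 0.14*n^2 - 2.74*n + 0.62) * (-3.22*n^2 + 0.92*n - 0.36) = -5.635*n^5 + 1.1592*n^4 + 8.3216*n^3 - 4.5676*n^2 + 1.5568*n - 0.2232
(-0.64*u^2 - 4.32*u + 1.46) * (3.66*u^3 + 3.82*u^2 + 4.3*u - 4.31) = -2.3424*u^5 - 18.256*u^4 - 13.9108*u^3 - 10.2404*u^2 + 24.8972*u - 6.2926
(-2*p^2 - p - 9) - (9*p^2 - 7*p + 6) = -11*p^2 + 6*p - 15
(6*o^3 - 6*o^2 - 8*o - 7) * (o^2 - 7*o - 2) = 6*o^5 - 48*o^4 + 22*o^3 + 61*o^2 + 65*o + 14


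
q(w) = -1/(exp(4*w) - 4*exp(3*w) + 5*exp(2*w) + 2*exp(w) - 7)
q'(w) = -(-4*exp(4*w) + 12*exp(3*w) - 10*exp(2*w) - 2*exp(w))/(exp(4*w) - 4*exp(3*w) + 5*exp(2*w) + 2*exp(w) - 7)^2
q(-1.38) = 0.16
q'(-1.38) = 0.02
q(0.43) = 0.95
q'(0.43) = 4.89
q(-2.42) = 0.15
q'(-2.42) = 0.01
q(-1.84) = 0.15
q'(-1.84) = 0.01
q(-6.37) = 0.14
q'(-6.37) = 0.00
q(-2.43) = 0.15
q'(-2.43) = 0.01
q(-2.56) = 0.15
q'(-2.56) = 0.00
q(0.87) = -0.23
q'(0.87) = 1.52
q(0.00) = 0.33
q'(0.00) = 0.44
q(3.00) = 0.00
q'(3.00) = 0.00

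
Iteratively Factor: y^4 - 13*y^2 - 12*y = (y - 4)*(y^3 + 4*y^2 + 3*y) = (y - 4)*(y + 1)*(y^2 + 3*y) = (y - 4)*(y + 1)*(y + 3)*(y)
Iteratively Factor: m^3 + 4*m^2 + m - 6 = (m + 2)*(m^2 + 2*m - 3) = (m + 2)*(m + 3)*(m - 1)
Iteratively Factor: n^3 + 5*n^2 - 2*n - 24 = (n - 2)*(n^2 + 7*n + 12) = (n - 2)*(n + 4)*(n + 3)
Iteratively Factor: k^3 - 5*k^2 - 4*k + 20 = (k - 5)*(k^2 - 4) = (k - 5)*(k - 2)*(k + 2)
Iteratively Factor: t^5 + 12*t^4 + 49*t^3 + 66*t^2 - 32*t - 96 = (t + 2)*(t^4 + 10*t^3 + 29*t^2 + 8*t - 48) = (t + 2)*(t + 3)*(t^3 + 7*t^2 + 8*t - 16) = (t + 2)*(t + 3)*(t + 4)*(t^2 + 3*t - 4) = (t + 2)*(t + 3)*(t + 4)^2*(t - 1)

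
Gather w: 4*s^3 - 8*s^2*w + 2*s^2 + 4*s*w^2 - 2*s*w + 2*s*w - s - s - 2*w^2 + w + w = 4*s^3 + 2*s^2 - 2*s + w^2*(4*s - 2) + w*(2 - 8*s^2)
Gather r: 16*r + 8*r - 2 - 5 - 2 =24*r - 9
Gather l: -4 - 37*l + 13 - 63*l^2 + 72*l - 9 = -63*l^2 + 35*l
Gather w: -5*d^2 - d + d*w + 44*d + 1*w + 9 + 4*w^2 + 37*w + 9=-5*d^2 + 43*d + 4*w^2 + w*(d + 38) + 18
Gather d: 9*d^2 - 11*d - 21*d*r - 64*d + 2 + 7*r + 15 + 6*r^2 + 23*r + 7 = 9*d^2 + d*(-21*r - 75) + 6*r^2 + 30*r + 24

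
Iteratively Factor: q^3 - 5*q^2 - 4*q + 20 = (q - 5)*(q^2 - 4) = (q - 5)*(q + 2)*(q - 2)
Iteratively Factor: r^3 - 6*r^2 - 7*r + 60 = (r + 3)*(r^2 - 9*r + 20) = (r - 5)*(r + 3)*(r - 4)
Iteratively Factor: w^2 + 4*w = (w)*(w + 4)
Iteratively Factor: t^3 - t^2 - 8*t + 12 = (t + 3)*(t^2 - 4*t + 4) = (t - 2)*(t + 3)*(t - 2)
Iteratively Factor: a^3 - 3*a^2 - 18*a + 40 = (a + 4)*(a^2 - 7*a + 10) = (a - 5)*(a + 4)*(a - 2)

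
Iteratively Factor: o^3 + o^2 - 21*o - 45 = (o + 3)*(o^2 - 2*o - 15) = (o - 5)*(o + 3)*(o + 3)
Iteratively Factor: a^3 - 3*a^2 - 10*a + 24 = (a - 4)*(a^2 + a - 6) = (a - 4)*(a + 3)*(a - 2)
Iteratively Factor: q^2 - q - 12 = (q + 3)*(q - 4)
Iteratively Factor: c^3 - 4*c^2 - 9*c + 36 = (c + 3)*(c^2 - 7*c + 12) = (c - 4)*(c + 3)*(c - 3)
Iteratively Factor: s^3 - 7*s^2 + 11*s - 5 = (s - 1)*(s^2 - 6*s + 5) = (s - 5)*(s - 1)*(s - 1)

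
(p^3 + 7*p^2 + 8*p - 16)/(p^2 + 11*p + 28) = (p^2 + 3*p - 4)/(p + 7)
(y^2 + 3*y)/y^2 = (y + 3)/y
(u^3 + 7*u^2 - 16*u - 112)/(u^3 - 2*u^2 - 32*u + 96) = (u^2 + 11*u + 28)/(u^2 + 2*u - 24)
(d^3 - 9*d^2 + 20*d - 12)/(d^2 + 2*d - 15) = (d^3 - 9*d^2 + 20*d - 12)/(d^2 + 2*d - 15)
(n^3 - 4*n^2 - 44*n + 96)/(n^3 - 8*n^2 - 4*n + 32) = (n + 6)/(n + 2)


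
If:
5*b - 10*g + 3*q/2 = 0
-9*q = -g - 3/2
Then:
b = 177*q/10 - 3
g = 9*q - 3/2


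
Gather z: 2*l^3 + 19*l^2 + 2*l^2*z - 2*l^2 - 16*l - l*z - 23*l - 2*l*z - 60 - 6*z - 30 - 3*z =2*l^3 + 17*l^2 - 39*l + z*(2*l^2 - 3*l - 9) - 90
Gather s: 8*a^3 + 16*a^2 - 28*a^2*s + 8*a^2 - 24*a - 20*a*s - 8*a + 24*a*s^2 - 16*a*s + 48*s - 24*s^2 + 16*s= 8*a^3 + 24*a^2 - 32*a + s^2*(24*a - 24) + s*(-28*a^2 - 36*a + 64)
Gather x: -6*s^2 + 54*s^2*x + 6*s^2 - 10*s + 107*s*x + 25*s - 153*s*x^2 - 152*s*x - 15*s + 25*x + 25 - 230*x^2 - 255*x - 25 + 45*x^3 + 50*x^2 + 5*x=45*x^3 + x^2*(-153*s - 180) + x*(54*s^2 - 45*s - 225)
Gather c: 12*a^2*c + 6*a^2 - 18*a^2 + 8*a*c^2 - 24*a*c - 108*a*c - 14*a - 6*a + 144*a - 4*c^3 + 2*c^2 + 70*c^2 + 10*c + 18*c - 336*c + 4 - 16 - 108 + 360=-12*a^2 + 124*a - 4*c^3 + c^2*(8*a + 72) + c*(12*a^2 - 132*a - 308) + 240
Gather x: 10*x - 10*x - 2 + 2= 0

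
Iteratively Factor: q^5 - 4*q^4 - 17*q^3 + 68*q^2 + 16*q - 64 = (q - 1)*(q^4 - 3*q^3 - 20*q^2 + 48*q + 64) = (q - 4)*(q - 1)*(q^3 + q^2 - 16*q - 16) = (q - 4)*(q - 1)*(q + 1)*(q^2 - 16) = (q - 4)*(q - 1)*(q + 1)*(q + 4)*(q - 4)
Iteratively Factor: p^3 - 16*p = (p - 4)*(p^2 + 4*p) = p*(p - 4)*(p + 4)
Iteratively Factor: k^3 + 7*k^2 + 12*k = (k + 3)*(k^2 + 4*k) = k*(k + 3)*(k + 4)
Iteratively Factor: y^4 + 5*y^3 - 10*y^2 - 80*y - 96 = (y + 4)*(y^3 + y^2 - 14*y - 24) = (y - 4)*(y + 4)*(y^2 + 5*y + 6) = (y - 4)*(y + 3)*(y + 4)*(y + 2)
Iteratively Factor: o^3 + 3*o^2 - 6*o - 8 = (o + 1)*(o^2 + 2*o - 8) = (o - 2)*(o + 1)*(o + 4)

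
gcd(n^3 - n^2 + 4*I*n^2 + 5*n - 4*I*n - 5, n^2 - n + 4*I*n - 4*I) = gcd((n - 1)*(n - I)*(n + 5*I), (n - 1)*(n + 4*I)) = n - 1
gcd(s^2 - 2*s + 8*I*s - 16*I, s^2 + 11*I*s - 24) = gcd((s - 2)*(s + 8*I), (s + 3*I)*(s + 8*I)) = s + 8*I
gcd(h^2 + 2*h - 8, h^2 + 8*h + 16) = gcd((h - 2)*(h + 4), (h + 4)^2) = h + 4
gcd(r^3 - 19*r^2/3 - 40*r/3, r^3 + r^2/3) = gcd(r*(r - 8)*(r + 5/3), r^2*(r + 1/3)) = r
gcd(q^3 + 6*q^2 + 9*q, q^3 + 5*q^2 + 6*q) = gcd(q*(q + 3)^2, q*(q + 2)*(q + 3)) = q^2 + 3*q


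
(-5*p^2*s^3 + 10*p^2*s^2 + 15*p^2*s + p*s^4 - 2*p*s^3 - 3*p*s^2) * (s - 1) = -5*p^2*s^4 + 15*p^2*s^3 + 5*p^2*s^2 - 15*p^2*s + p*s^5 - 3*p*s^4 - p*s^3 + 3*p*s^2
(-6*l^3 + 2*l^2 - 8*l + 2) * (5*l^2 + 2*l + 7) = -30*l^5 - 2*l^4 - 78*l^3 + 8*l^2 - 52*l + 14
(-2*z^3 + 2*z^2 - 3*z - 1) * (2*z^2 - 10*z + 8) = -4*z^5 + 24*z^4 - 42*z^3 + 44*z^2 - 14*z - 8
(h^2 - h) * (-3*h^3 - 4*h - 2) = -3*h^5 + 3*h^4 - 4*h^3 + 2*h^2 + 2*h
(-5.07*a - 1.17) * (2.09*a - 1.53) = -10.5963*a^2 + 5.3118*a + 1.7901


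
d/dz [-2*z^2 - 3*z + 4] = -4*z - 3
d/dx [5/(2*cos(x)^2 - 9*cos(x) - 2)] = 5*(4*cos(x) - 9)*sin(x)/(2*sin(x)^2 + 9*cos(x))^2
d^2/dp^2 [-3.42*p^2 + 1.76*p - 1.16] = -6.84000000000000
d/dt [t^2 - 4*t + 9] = 2*t - 4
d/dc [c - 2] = 1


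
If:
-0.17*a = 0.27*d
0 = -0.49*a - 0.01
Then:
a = -0.02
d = 0.01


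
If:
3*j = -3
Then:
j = -1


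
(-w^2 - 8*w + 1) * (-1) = w^2 + 8*w - 1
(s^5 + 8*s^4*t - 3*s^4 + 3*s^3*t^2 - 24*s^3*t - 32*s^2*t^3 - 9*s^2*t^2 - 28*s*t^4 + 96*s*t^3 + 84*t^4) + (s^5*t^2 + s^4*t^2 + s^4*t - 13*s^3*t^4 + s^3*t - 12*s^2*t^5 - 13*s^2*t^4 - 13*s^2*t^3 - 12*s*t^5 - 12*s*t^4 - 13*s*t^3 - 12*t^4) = s^5*t^2 + s^5 + s^4*t^2 + 9*s^4*t - 3*s^4 - 13*s^3*t^4 + 3*s^3*t^2 - 23*s^3*t - 12*s^2*t^5 - 13*s^2*t^4 - 45*s^2*t^3 - 9*s^2*t^2 - 12*s*t^5 - 40*s*t^4 + 83*s*t^3 + 72*t^4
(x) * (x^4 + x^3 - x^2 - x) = x^5 + x^4 - x^3 - x^2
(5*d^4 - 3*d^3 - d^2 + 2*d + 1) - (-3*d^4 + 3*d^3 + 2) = 8*d^4 - 6*d^3 - d^2 + 2*d - 1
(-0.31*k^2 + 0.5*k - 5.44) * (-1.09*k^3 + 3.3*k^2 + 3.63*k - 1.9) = 0.3379*k^5 - 1.568*k^4 + 6.4543*k^3 - 15.548*k^2 - 20.6972*k + 10.336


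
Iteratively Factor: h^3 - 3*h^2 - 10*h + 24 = (h + 3)*(h^2 - 6*h + 8) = (h - 2)*(h + 3)*(h - 4)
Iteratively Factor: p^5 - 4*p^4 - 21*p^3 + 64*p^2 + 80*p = (p - 4)*(p^4 - 21*p^2 - 20*p) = (p - 5)*(p - 4)*(p^3 + 5*p^2 + 4*p) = (p - 5)*(p - 4)*(p + 1)*(p^2 + 4*p) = (p - 5)*(p - 4)*(p + 1)*(p + 4)*(p)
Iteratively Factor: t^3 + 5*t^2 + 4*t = (t + 1)*(t^2 + 4*t) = t*(t + 1)*(t + 4)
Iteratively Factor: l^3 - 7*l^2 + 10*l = (l)*(l^2 - 7*l + 10) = l*(l - 2)*(l - 5)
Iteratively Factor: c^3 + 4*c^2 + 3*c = (c + 3)*(c^2 + c) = c*(c + 3)*(c + 1)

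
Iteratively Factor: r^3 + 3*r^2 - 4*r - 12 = (r + 3)*(r^2 - 4) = (r + 2)*(r + 3)*(r - 2)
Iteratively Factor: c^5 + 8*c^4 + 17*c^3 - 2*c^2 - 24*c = (c + 4)*(c^4 + 4*c^3 + c^2 - 6*c) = (c - 1)*(c + 4)*(c^3 + 5*c^2 + 6*c) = (c - 1)*(c + 3)*(c + 4)*(c^2 + 2*c) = c*(c - 1)*(c + 3)*(c + 4)*(c + 2)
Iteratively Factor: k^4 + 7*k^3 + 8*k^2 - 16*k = (k + 4)*(k^3 + 3*k^2 - 4*k) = k*(k + 4)*(k^2 + 3*k - 4) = k*(k + 4)^2*(k - 1)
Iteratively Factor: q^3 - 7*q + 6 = (q - 1)*(q^2 + q - 6) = (q - 1)*(q + 3)*(q - 2)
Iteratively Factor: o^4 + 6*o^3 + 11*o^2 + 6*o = (o + 1)*(o^3 + 5*o^2 + 6*o) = o*(o + 1)*(o^2 + 5*o + 6) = o*(o + 1)*(o + 3)*(o + 2)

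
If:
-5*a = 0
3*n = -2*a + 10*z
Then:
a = 0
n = 10*z/3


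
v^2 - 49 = (v - 7)*(v + 7)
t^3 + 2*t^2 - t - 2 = (t - 1)*(t + 1)*(t + 2)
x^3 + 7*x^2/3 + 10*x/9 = x*(x + 2/3)*(x + 5/3)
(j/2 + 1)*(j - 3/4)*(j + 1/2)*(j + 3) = j^4/2 + 19*j^3/8 + 35*j^2/16 - 27*j/16 - 9/8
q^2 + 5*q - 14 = (q - 2)*(q + 7)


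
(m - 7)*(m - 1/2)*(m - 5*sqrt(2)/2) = m^3 - 15*m^2/2 - 5*sqrt(2)*m^2/2 + 7*m/2 + 75*sqrt(2)*m/4 - 35*sqrt(2)/4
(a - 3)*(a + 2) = a^2 - a - 6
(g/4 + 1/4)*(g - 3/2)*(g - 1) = g^3/4 - 3*g^2/8 - g/4 + 3/8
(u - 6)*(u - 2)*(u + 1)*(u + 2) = u^4 - 5*u^3 - 10*u^2 + 20*u + 24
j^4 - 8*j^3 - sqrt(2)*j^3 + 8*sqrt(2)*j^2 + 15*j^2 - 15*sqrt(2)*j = j*(j - 5)*(j - 3)*(j - sqrt(2))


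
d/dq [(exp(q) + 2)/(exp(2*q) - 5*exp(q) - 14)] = -exp(q)/(exp(2*q) - 14*exp(q) + 49)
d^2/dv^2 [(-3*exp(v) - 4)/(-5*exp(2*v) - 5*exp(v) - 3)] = (75*exp(4*v) + 325*exp(3*v) + 30*exp(2*v) - 185*exp(v) - 33)*exp(v)/(125*exp(6*v) + 375*exp(5*v) + 600*exp(4*v) + 575*exp(3*v) + 360*exp(2*v) + 135*exp(v) + 27)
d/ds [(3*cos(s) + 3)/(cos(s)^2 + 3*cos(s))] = 3*(sin(s) + 3*sin(s)/cos(s)^2 + 2*tan(s))/(cos(s) + 3)^2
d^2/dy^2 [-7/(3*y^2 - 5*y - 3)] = 14*(-9*y^2 + 15*y + (6*y - 5)^2 + 9)/(-3*y^2 + 5*y + 3)^3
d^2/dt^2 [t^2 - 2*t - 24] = 2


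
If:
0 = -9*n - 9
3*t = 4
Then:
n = -1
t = 4/3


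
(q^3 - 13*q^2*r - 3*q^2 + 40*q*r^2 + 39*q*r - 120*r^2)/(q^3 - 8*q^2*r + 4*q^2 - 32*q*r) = (q^2 - 5*q*r - 3*q + 15*r)/(q*(q + 4))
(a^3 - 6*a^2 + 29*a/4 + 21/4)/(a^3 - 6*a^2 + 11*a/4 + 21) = (2*a^2 - 5*a - 3)/(2*a^2 - 5*a - 12)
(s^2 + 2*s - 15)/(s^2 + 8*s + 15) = (s - 3)/(s + 3)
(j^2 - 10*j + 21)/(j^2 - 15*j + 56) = (j - 3)/(j - 8)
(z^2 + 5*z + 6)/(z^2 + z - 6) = (z + 2)/(z - 2)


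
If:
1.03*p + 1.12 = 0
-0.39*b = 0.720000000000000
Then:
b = -1.85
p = -1.09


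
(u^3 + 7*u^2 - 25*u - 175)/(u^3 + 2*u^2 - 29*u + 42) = (u^2 - 25)/(u^2 - 5*u + 6)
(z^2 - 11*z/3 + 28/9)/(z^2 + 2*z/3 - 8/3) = (z - 7/3)/(z + 2)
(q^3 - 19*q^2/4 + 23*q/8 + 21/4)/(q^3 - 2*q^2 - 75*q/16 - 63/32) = 4*(q - 2)/(4*q + 3)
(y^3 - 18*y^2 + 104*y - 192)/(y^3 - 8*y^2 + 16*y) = (y^2 - 14*y + 48)/(y*(y - 4))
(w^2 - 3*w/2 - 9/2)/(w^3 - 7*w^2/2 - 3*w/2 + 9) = 1/(w - 2)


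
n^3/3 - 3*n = n*(n/3 + 1)*(n - 3)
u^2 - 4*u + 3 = (u - 3)*(u - 1)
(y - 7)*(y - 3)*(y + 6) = y^3 - 4*y^2 - 39*y + 126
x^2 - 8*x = x*(x - 8)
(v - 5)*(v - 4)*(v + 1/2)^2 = v^4 - 8*v^3 + 45*v^2/4 + 71*v/4 + 5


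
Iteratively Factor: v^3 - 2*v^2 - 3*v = (v)*(v^2 - 2*v - 3) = v*(v + 1)*(v - 3)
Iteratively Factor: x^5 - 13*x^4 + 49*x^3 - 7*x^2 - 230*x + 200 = (x - 4)*(x^4 - 9*x^3 + 13*x^2 + 45*x - 50) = (x - 5)*(x - 4)*(x^3 - 4*x^2 - 7*x + 10) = (x - 5)*(x - 4)*(x + 2)*(x^2 - 6*x + 5) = (x - 5)*(x - 4)*(x - 1)*(x + 2)*(x - 5)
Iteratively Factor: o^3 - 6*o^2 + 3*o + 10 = (o - 2)*(o^2 - 4*o - 5) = (o - 2)*(o + 1)*(o - 5)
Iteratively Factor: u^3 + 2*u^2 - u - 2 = (u + 1)*(u^2 + u - 2) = (u - 1)*(u + 1)*(u + 2)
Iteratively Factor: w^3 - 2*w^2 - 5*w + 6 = (w - 1)*(w^2 - w - 6) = (w - 1)*(w + 2)*(w - 3)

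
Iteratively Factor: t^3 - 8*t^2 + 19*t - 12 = (t - 4)*(t^2 - 4*t + 3) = (t - 4)*(t - 3)*(t - 1)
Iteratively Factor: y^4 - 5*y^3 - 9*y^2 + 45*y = (y - 3)*(y^3 - 2*y^2 - 15*y) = (y - 3)*(y + 3)*(y^2 - 5*y) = (y - 5)*(y - 3)*(y + 3)*(y)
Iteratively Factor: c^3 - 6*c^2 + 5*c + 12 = (c - 3)*(c^2 - 3*c - 4) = (c - 4)*(c - 3)*(c + 1)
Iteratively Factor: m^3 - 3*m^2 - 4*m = (m + 1)*(m^2 - 4*m) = m*(m + 1)*(m - 4)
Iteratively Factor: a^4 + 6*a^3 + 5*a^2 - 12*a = (a + 3)*(a^3 + 3*a^2 - 4*a) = (a - 1)*(a + 3)*(a^2 + 4*a) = (a - 1)*(a + 3)*(a + 4)*(a)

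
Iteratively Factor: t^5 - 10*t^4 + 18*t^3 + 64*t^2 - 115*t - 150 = (t + 2)*(t^4 - 12*t^3 + 42*t^2 - 20*t - 75) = (t + 1)*(t + 2)*(t^3 - 13*t^2 + 55*t - 75) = (t - 3)*(t + 1)*(t + 2)*(t^2 - 10*t + 25) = (t - 5)*(t - 3)*(t + 1)*(t + 2)*(t - 5)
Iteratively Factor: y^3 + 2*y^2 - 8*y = (y)*(y^2 + 2*y - 8) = y*(y - 2)*(y + 4)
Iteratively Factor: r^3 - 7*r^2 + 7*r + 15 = (r - 5)*(r^2 - 2*r - 3) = (r - 5)*(r + 1)*(r - 3)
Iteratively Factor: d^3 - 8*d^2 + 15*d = (d - 3)*(d^2 - 5*d) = (d - 5)*(d - 3)*(d)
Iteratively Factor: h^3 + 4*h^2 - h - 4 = (h - 1)*(h^2 + 5*h + 4) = (h - 1)*(h + 1)*(h + 4)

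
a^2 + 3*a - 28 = (a - 4)*(a + 7)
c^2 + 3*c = c*(c + 3)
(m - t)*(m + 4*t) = m^2 + 3*m*t - 4*t^2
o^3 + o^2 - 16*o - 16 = (o - 4)*(o + 1)*(o + 4)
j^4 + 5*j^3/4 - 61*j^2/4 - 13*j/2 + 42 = (j - 3)*(j - 7/4)*(j + 2)*(j + 4)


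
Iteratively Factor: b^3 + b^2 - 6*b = (b)*(b^2 + b - 6) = b*(b + 3)*(b - 2)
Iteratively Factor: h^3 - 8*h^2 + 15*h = (h - 3)*(h^2 - 5*h) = (h - 5)*(h - 3)*(h)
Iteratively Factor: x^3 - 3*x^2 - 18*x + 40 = (x + 4)*(x^2 - 7*x + 10) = (x - 5)*(x + 4)*(x - 2)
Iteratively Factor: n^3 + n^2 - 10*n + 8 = (n + 4)*(n^2 - 3*n + 2) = (n - 2)*(n + 4)*(n - 1)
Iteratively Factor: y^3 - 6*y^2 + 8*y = (y - 2)*(y^2 - 4*y) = y*(y - 2)*(y - 4)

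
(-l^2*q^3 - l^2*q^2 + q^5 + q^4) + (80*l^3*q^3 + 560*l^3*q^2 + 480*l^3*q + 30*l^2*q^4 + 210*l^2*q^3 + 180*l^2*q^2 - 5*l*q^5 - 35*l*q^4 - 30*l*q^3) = 80*l^3*q^3 + 560*l^3*q^2 + 480*l^3*q + 30*l^2*q^4 + 209*l^2*q^3 + 179*l^2*q^2 - 5*l*q^5 - 35*l*q^4 - 30*l*q^3 + q^5 + q^4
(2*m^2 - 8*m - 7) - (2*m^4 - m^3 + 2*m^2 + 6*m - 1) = -2*m^4 + m^3 - 14*m - 6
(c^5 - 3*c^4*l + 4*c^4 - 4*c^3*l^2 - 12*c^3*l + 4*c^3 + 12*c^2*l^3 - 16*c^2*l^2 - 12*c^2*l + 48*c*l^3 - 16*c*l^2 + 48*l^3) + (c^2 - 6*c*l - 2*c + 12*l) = c^5 - 3*c^4*l + 4*c^4 - 4*c^3*l^2 - 12*c^3*l + 4*c^3 + 12*c^2*l^3 - 16*c^2*l^2 - 12*c^2*l + c^2 + 48*c*l^3 - 16*c*l^2 - 6*c*l - 2*c + 48*l^3 + 12*l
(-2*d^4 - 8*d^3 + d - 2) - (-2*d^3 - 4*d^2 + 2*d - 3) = -2*d^4 - 6*d^3 + 4*d^2 - d + 1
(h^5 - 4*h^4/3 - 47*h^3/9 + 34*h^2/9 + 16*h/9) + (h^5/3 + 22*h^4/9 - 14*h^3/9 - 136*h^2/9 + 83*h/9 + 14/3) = 4*h^5/3 + 10*h^4/9 - 61*h^3/9 - 34*h^2/3 + 11*h + 14/3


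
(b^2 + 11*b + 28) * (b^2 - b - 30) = b^4 + 10*b^3 - 13*b^2 - 358*b - 840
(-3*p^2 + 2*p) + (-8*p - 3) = -3*p^2 - 6*p - 3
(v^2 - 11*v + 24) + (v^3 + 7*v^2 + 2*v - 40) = v^3 + 8*v^2 - 9*v - 16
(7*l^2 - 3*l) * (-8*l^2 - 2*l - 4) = -56*l^4 + 10*l^3 - 22*l^2 + 12*l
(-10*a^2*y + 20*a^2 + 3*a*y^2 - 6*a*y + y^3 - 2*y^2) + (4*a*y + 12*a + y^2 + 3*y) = -10*a^2*y + 20*a^2 + 3*a*y^2 - 2*a*y + 12*a + y^3 - y^2 + 3*y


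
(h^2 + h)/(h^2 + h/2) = 2*(h + 1)/(2*h + 1)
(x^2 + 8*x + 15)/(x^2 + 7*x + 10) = (x + 3)/(x + 2)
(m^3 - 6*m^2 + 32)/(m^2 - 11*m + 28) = (m^2 - 2*m - 8)/(m - 7)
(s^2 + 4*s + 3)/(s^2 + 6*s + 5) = (s + 3)/(s + 5)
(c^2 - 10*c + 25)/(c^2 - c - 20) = (c - 5)/(c + 4)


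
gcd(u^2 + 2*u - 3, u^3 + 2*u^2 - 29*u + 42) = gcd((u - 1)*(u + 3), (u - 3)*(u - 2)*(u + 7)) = 1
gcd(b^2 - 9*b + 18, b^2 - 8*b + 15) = b - 3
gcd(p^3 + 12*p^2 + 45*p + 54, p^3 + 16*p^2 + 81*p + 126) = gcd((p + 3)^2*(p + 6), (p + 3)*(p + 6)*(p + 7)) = p^2 + 9*p + 18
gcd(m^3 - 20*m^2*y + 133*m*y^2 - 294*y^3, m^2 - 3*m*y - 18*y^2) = -m + 6*y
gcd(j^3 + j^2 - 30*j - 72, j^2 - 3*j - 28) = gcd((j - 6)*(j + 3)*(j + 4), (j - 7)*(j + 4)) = j + 4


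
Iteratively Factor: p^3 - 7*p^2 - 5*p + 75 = (p - 5)*(p^2 - 2*p - 15) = (p - 5)^2*(p + 3)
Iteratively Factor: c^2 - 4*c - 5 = (c - 5)*(c + 1)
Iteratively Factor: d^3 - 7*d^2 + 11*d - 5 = (d - 1)*(d^2 - 6*d + 5) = (d - 1)^2*(d - 5)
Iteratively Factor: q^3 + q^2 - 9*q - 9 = (q + 1)*(q^2 - 9) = (q - 3)*(q + 1)*(q + 3)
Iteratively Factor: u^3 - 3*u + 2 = (u - 1)*(u^2 + u - 2) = (u - 1)^2*(u + 2)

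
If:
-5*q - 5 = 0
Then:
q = -1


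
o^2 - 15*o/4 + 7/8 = (o - 7/2)*(o - 1/4)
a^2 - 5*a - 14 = (a - 7)*(a + 2)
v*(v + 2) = v^2 + 2*v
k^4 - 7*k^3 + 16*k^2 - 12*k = k*(k - 3)*(k - 2)^2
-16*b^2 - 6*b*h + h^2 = (-8*b + h)*(2*b + h)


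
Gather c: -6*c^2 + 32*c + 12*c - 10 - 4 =-6*c^2 + 44*c - 14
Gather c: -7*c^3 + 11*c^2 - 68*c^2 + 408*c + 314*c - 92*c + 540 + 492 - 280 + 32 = -7*c^3 - 57*c^2 + 630*c + 784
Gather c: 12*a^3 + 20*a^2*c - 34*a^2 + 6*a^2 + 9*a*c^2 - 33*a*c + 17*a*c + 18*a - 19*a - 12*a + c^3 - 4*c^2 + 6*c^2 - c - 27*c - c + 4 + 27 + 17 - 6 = 12*a^3 - 28*a^2 - 13*a + c^3 + c^2*(9*a + 2) + c*(20*a^2 - 16*a - 29) + 42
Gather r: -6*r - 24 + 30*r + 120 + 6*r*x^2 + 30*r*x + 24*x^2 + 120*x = r*(6*x^2 + 30*x + 24) + 24*x^2 + 120*x + 96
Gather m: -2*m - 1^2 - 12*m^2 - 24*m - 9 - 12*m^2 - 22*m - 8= -24*m^2 - 48*m - 18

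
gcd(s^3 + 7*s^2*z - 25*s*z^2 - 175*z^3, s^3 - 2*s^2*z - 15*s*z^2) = -s + 5*z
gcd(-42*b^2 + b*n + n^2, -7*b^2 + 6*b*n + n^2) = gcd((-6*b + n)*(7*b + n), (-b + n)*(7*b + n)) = 7*b + n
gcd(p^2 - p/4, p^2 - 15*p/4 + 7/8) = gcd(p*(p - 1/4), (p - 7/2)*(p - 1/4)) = p - 1/4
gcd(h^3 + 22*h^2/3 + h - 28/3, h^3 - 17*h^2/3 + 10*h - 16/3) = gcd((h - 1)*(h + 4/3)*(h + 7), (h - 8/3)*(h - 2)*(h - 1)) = h - 1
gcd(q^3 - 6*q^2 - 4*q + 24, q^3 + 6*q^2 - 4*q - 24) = q^2 - 4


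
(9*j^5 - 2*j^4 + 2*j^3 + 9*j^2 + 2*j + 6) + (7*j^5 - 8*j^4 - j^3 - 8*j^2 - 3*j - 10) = 16*j^5 - 10*j^4 + j^3 + j^2 - j - 4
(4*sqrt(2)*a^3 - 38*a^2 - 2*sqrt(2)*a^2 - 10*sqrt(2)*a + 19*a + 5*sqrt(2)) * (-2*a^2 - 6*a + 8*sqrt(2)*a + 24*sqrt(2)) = -8*sqrt(2)*a^5 - 20*sqrt(2)*a^4 + 140*a^4 - 272*sqrt(2)*a^3 + 350*a^3 - 710*sqrt(2)*a^2 - 370*a^2 - 400*a + 426*sqrt(2)*a + 240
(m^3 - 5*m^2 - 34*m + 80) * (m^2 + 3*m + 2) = m^5 - 2*m^4 - 47*m^3 - 32*m^2 + 172*m + 160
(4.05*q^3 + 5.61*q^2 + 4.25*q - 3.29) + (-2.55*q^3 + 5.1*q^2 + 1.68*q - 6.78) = 1.5*q^3 + 10.71*q^2 + 5.93*q - 10.07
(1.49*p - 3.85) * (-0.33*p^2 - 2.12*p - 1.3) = -0.4917*p^3 - 1.8883*p^2 + 6.225*p + 5.005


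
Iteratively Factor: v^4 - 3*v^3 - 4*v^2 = (v)*(v^3 - 3*v^2 - 4*v) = v*(v - 4)*(v^2 + v) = v*(v - 4)*(v + 1)*(v)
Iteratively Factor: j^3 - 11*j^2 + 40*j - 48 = (j - 3)*(j^2 - 8*j + 16) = (j - 4)*(j - 3)*(j - 4)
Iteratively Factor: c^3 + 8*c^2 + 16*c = (c)*(c^2 + 8*c + 16) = c*(c + 4)*(c + 4)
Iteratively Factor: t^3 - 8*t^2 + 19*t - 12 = (t - 3)*(t^2 - 5*t + 4) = (t - 3)*(t - 1)*(t - 4)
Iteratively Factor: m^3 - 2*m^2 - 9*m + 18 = (m - 2)*(m^2 - 9) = (m - 3)*(m - 2)*(m + 3)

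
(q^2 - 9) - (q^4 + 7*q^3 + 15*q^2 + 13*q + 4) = -q^4 - 7*q^3 - 14*q^2 - 13*q - 13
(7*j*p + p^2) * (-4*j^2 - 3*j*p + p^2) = -28*j^3*p - 25*j^2*p^2 + 4*j*p^3 + p^4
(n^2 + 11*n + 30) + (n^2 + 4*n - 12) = 2*n^2 + 15*n + 18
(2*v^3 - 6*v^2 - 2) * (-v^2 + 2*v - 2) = -2*v^5 + 10*v^4 - 16*v^3 + 14*v^2 - 4*v + 4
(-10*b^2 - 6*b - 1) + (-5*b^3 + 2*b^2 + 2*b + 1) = -5*b^3 - 8*b^2 - 4*b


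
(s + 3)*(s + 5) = s^2 + 8*s + 15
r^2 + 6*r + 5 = (r + 1)*(r + 5)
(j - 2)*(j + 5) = j^2 + 3*j - 10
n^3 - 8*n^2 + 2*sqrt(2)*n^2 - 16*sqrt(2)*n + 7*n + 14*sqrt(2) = (n - 7)*(n - 1)*(n + 2*sqrt(2))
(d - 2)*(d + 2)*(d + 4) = d^3 + 4*d^2 - 4*d - 16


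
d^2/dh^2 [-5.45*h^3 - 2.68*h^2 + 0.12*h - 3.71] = -32.7*h - 5.36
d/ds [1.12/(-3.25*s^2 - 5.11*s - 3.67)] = (7.28*s + 5.7232)/(3.25*s^2 + 5.11*s + 3.67)^2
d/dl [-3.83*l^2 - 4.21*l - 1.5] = -7.66*l - 4.21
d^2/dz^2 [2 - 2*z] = 0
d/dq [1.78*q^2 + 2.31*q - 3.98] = 3.56*q + 2.31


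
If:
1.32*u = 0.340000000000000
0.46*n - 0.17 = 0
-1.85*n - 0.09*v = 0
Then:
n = 0.37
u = 0.26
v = -7.60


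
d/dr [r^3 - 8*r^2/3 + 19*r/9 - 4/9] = 3*r^2 - 16*r/3 + 19/9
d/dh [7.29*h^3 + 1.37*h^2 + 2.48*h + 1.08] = 21.87*h^2 + 2.74*h + 2.48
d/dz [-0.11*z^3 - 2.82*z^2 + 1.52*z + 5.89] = -0.33*z^2 - 5.64*z + 1.52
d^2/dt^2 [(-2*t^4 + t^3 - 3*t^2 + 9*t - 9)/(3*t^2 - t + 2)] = 6*(-6*t^6 + 6*t^5 - 14*t^4 + 33*t^3 - 81*t^2 - 23*t + 17)/(27*t^6 - 27*t^5 + 63*t^4 - 37*t^3 + 42*t^2 - 12*t + 8)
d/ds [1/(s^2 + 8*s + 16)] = 2*(-s - 4)/(s^2 + 8*s + 16)^2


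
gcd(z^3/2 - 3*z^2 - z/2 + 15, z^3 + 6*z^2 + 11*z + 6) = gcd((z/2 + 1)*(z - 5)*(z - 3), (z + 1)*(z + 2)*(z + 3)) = z + 2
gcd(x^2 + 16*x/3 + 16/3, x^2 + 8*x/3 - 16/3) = x + 4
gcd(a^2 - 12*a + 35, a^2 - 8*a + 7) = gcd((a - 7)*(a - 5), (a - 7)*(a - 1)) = a - 7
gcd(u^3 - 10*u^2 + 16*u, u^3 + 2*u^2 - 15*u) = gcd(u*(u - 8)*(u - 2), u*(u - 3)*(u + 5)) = u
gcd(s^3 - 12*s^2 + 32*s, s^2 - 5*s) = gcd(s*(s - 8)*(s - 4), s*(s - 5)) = s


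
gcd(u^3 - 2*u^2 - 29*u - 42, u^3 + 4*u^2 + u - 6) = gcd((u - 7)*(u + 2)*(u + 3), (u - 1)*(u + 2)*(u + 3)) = u^2 + 5*u + 6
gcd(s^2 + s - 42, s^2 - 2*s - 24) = s - 6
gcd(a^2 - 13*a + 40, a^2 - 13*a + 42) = 1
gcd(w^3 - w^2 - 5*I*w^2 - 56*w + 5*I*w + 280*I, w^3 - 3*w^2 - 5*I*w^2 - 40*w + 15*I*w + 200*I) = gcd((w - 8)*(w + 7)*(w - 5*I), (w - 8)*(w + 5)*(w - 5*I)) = w^2 + w*(-8 - 5*I) + 40*I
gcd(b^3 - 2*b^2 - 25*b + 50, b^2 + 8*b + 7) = 1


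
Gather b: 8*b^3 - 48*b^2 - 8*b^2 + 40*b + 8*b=8*b^3 - 56*b^2 + 48*b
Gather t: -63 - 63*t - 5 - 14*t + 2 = -77*t - 66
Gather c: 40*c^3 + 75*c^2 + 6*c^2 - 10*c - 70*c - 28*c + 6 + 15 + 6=40*c^3 + 81*c^2 - 108*c + 27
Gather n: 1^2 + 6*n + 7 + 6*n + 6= 12*n + 14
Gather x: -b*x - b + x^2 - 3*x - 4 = -b + x^2 + x*(-b - 3) - 4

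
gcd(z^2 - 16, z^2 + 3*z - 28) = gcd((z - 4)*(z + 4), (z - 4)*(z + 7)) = z - 4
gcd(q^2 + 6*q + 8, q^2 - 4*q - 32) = q + 4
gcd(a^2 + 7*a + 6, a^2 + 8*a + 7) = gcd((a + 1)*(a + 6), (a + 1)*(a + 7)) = a + 1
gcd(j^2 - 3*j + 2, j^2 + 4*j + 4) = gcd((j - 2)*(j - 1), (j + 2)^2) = 1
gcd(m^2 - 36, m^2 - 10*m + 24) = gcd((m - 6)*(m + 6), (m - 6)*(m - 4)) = m - 6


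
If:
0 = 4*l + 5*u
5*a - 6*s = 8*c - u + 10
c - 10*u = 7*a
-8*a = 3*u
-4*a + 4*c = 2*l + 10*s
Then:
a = 150/3199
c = -2950/3199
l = 500/3199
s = -1340/3199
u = -400/3199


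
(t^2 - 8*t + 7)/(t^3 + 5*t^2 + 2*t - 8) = (t - 7)/(t^2 + 6*t + 8)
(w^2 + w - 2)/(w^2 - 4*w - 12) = (w - 1)/(w - 6)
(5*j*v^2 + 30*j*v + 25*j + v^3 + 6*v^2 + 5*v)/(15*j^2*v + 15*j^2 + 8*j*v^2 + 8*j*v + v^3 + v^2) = (v + 5)/(3*j + v)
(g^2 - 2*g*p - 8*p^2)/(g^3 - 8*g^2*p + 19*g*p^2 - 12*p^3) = (g + 2*p)/(g^2 - 4*g*p + 3*p^2)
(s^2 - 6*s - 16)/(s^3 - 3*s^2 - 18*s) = (-s^2 + 6*s + 16)/(s*(-s^2 + 3*s + 18))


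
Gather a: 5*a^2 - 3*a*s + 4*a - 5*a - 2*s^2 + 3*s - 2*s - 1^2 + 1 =5*a^2 + a*(-3*s - 1) - 2*s^2 + s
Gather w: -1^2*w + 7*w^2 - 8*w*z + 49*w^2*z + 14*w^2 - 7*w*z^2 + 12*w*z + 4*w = w^2*(49*z + 21) + w*(-7*z^2 + 4*z + 3)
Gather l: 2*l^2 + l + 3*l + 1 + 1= 2*l^2 + 4*l + 2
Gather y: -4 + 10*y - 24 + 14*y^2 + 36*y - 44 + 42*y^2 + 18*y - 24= 56*y^2 + 64*y - 96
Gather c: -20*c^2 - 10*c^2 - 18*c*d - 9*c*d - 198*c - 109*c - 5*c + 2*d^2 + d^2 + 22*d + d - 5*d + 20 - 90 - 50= -30*c^2 + c*(-27*d - 312) + 3*d^2 + 18*d - 120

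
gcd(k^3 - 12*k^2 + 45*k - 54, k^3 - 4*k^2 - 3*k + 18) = k^2 - 6*k + 9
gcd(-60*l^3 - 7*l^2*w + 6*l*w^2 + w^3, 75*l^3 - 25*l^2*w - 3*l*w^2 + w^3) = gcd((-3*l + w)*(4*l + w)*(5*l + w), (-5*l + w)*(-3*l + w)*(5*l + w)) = -15*l^2 + 2*l*w + w^2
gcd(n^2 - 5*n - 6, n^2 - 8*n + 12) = n - 6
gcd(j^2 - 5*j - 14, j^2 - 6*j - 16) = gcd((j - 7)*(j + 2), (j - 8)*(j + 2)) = j + 2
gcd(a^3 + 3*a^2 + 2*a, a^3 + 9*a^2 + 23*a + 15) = a + 1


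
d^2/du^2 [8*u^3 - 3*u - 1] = 48*u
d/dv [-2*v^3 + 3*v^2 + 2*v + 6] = -6*v^2 + 6*v + 2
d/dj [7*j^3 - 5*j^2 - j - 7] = 21*j^2 - 10*j - 1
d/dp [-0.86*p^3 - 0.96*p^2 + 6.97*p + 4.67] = -2.58*p^2 - 1.92*p + 6.97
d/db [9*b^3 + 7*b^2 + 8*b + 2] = 27*b^2 + 14*b + 8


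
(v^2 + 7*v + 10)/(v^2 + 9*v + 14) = (v + 5)/(v + 7)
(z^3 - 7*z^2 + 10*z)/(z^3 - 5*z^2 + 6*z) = (z - 5)/(z - 3)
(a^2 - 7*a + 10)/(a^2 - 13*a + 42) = (a^2 - 7*a + 10)/(a^2 - 13*a + 42)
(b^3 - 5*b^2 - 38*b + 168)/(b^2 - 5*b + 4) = (b^2 - b - 42)/(b - 1)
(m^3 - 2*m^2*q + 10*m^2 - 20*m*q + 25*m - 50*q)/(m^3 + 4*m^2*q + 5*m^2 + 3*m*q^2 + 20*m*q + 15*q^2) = (m^2 - 2*m*q + 5*m - 10*q)/(m^2 + 4*m*q + 3*q^2)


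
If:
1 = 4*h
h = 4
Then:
No Solution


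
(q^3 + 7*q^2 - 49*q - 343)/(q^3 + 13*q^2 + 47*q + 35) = (q^2 - 49)/(q^2 + 6*q + 5)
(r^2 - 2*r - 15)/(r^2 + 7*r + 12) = (r - 5)/(r + 4)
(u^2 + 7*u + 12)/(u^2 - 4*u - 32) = (u + 3)/(u - 8)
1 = 1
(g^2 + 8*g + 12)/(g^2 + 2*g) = (g + 6)/g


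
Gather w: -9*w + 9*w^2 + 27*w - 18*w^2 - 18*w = -9*w^2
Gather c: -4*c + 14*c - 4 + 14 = 10*c + 10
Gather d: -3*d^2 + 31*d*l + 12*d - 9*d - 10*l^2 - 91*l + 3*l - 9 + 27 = -3*d^2 + d*(31*l + 3) - 10*l^2 - 88*l + 18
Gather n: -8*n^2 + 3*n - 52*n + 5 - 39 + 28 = -8*n^2 - 49*n - 6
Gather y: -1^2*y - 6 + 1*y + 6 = 0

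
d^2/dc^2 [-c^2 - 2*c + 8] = -2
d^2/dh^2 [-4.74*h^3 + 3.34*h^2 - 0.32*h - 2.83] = 6.68 - 28.44*h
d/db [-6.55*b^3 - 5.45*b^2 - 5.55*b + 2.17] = -19.65*b^2 - 10.9*b - 5.55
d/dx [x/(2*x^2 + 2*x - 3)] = (-2*x^2 - 3)/(4*x^4 + 8*x^3 - 8*x^2 - 12*x + 9)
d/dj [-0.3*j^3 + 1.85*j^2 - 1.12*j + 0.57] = -0.9*j^2 + 3.7*j - 1.12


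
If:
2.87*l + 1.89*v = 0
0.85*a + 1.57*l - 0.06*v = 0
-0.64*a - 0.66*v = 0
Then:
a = 0.00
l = 0.00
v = 0.00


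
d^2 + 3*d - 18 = (d - 3)*(d + 6)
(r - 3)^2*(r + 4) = r^3 - 2*r^2 - 15*r + 36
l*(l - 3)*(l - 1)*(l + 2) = l^4 - 2*l^3 - 5*l^2 + 6*l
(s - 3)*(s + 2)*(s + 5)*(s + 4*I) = s^4 + 4*s^3 + 4*I*s^3 - 11*s^2 + 16*I*s^2 - 30*s - 44*I*s - 120*I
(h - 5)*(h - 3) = h^2 - 8*h + 15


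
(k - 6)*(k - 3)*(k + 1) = k^3 - 8*k^2 + 9*k + 18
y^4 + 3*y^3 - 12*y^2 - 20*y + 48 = (y - 2)^2*(y + 3)*(y + 4)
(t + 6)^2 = t^2 + 12*t + 36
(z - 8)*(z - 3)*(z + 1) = z^3 - 10*z^2 + 13*z + 24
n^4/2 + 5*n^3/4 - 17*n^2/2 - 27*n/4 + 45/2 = (n/2 + 1)*(n - 3)*(n - 3/2)*(n + 5)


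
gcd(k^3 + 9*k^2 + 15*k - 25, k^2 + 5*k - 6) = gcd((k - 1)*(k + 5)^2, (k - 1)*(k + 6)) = k - 1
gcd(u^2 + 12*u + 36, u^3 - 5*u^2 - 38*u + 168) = u + 6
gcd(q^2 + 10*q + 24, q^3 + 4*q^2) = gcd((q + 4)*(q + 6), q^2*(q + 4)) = q + 4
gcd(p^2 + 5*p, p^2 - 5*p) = p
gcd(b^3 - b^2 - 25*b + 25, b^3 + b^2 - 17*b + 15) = b^2 + 4*b - 5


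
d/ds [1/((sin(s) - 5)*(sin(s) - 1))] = 2*(3 - sin(s))*cos(s)/((sin(s) - 5)^2*(sin(s) - 1)^2)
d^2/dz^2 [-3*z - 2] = 0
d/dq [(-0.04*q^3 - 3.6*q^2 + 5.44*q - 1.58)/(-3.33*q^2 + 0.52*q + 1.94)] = (0.1332*q^4 - 0.041599999999999*q^3 + 16.0104*q^2 - 24.4908*q + 11.3752)/(11.0889*q^4 - 3.4632*q^3 - 12.65*q^2 + 2.0176*q + 3.7636)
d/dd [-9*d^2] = -18*d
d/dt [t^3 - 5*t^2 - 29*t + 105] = 3*t^2 - 10*t - 29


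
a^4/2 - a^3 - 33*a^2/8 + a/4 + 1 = (a/2 + 1)*(a - 4)*(a - 1/2)*(a + 1/2)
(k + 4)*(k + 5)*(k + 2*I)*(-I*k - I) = -I*k^4 + 2*k^3 - 10*I*k^3 + 20*k^2 - 29*I*k^2 + 58*k - 20*I*k + 40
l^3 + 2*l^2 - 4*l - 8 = (l - 2)*(l + 2)^2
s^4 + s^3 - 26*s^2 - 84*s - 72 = (s - 6)*(s + 2)^2*(s + 3)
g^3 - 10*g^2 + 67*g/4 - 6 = (g - 8)*(g - 3/2)*(g - 1/2)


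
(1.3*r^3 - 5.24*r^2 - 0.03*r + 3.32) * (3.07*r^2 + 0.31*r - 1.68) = 3.991*r^5 - 15.6838*r^4 - 3.9005*r^3 + 18.9863*r^2 + 1.0796*r - 5.5776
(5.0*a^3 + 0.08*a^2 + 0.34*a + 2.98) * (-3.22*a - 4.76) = -16.1*a^4 - 24.0576*a^3 - 1.4756*a^2 - 11.214*a - 14.1848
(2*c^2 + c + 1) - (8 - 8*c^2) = 10*c^2 + c - 7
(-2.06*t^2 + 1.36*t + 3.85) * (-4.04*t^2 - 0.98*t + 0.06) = 8.3224*t^4 - 3.4756*t^3 - 17.0104*t^2 - 3.6914*t + 0.231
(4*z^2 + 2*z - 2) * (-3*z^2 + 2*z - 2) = -12*z^4 + 2*z^3 + 2*z^2 - 8*z + 4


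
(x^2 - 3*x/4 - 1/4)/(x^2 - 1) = (x + 1/4)/(x + 1)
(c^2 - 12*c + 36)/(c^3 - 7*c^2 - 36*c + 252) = (c - 6)/(c^2 - c - 42)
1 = 1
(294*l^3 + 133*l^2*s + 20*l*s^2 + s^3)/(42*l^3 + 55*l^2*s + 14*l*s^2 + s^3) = (7*l + s)/(l + s)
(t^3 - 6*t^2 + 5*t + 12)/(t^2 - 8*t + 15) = (t^2 - 3*t - 4)/(t - 5)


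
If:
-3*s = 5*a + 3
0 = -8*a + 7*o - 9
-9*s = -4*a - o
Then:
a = -24/47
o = 33/47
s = -7/47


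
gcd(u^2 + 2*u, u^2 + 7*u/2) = u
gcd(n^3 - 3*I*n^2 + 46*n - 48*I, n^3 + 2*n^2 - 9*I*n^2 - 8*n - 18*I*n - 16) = n^2 - 9*I*n - 8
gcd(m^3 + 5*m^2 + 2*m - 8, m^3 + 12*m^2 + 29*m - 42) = m - 1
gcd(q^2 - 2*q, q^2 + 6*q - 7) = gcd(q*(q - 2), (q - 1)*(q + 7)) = 1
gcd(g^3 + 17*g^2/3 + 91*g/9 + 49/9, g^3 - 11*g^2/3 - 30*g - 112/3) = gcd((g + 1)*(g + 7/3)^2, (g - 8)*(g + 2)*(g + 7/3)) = g + 7/3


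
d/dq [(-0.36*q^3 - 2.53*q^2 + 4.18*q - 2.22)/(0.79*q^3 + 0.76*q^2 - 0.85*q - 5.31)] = (-1.11022302462516e-16*q^5 + 1.7251*q^4 - 5.9924*q^3 + 9.9699*q^2 + 30.243*q - 24.0828)/(0.6241*q^6 + 1.2008*q^5 - 0.7654*q^4 - 9.6818*q^3 - 7.3487*q^2 + 9.027*q + 28.1961)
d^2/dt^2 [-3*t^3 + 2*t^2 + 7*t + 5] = 4 - 18*t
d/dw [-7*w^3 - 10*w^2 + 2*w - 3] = -21*w^2 - 20*w + 2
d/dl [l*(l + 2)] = 2*l + 2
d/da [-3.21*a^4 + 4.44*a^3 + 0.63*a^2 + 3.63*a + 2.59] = -12.84*a^3 + 13.32*a^2 + 1.26*a + 3.63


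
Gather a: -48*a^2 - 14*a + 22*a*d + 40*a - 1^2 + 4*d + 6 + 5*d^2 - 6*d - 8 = -48*a^2 + a*(22*d + 26) + 5*d^2 - 2*d - 3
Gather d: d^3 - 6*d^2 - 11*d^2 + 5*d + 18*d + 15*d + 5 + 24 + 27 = d^3 - 17*d^2 + 38*d + 56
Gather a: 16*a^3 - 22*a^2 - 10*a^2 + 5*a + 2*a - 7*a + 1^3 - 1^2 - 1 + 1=16*a^3 - 32*a^2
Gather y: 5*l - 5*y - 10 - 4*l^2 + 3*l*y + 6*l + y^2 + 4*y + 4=-4*l^2 + 11*l + y^2 + y*(3*l - 1) - 6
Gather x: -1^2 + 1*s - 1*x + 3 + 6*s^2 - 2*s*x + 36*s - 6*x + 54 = 6*s^2 + 37*s + x*(-2*s - 7) + 56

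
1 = 1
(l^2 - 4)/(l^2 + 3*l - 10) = (l + 2)/(l + 5)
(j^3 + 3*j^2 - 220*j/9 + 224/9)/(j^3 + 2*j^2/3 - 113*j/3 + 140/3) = (j - 8/3)/(j - 5)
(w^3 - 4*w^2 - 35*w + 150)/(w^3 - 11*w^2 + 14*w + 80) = (w^2 + w - 30)/(w^2 - 6*w - 16)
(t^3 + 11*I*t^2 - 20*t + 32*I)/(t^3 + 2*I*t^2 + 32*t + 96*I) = (t^2 + 7*I*t + 8)/(t^2 - 2*I*t + 24)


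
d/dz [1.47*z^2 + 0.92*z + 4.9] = 2.94*z + 0.92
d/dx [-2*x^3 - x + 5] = -6*x^2 - 1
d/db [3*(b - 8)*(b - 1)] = 6*b - 27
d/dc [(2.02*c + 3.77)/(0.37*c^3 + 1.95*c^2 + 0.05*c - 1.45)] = (0.7474*c^3 + 3.939*c^2 + 0.101*c - (2.02*c + 3.77)*(1.11*c^2 + 3.9*c + 0.05) - 2.929)/(0.37*c^3 + 1.95*c^2 + 0.05*c - 1.45)^2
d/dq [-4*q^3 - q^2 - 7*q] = -12*q^2 - 2*q - 7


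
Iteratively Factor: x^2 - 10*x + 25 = (x - 5)*(x - 5)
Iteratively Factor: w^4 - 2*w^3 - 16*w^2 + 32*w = (w - 2)*(w^3 - 16*w) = (w - 2)*(w + 4)*(w^2 - 4*w) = w*(w - 2)*(w + 4)*(w - 4)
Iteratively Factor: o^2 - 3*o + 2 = (o - 1)*(o - 2)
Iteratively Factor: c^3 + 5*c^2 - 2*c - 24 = (c + 4)*(c^2 + c - 6) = (c + 3)*(c + 4)*(c - 2)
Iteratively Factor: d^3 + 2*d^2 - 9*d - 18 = (d + 2)*(d^2 - 9) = (d + 2)*(d + 3)*(d - 3)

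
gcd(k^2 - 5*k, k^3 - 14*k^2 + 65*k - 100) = k - 5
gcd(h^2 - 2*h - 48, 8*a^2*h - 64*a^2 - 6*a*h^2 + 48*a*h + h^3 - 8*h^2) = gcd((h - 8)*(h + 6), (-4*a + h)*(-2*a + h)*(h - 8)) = h - 8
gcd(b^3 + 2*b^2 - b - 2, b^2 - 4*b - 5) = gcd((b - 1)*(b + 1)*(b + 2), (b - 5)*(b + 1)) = b + 1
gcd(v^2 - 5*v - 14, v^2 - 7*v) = v - 7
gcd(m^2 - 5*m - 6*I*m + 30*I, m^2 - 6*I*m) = m - 6*I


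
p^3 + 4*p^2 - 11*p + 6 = (p - 1)^2*(p + 6)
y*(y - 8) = y^2 - 8*y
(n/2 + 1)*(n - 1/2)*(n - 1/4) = n^3/2 + 5*n^2/8 - 11*n/16 + 1/8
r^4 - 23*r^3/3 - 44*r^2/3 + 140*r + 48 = (r - 6)^2*(r + 1/3)*(r + 4)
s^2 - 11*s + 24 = (s - 8)*(s - 3)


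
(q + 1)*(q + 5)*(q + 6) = q^3 + 12*q^2 + 41*q + 30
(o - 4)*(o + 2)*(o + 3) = o^3 + o^2 - 14*o - 24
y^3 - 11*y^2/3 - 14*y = y*(y - 6)*(y + 7/3)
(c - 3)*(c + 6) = c^2 + 3*c - 18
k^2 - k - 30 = (k - 6)*(k + 5)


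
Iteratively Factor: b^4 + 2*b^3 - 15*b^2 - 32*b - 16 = (b + 4)*(b^3 - 2*b^2 - 7*b - 4) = (b + 1)*(b + 4)*(b^2 - 3*b - 4) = (b - 4)*(b + 1)*(b + 4)*(b + 1)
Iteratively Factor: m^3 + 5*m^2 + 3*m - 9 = (m + 3)*(m^2 + 2*m - 3) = (m - 1)*(m + 3)*(m + 3)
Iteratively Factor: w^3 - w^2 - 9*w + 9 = (w - 1)*(w^2 - 9) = (w - 1)*(w + 3)*(w - 3)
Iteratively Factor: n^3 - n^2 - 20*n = (n - 5)*(n^2 + 4*n) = n*(n - 5)*(n + 4)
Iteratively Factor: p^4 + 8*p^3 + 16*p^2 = (p)*(p^3 + 8*p^2 + 16*p) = p*(p + 4)*(p^2 + 4*p) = p^2*(p + 4)*(p + 4)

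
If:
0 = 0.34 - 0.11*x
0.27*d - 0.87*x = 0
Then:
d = 9.96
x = 3.09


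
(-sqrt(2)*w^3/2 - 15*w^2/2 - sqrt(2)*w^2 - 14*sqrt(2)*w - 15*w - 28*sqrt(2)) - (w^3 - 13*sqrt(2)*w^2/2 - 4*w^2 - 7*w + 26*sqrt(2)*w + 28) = -w^3 - sqrt(2)*w^3/2 - 7*w^2/2 + 11*sqrt(2)*w^2/2 - 40*sqrt(2)*w - 8*w - 28*sqrt(2) - 28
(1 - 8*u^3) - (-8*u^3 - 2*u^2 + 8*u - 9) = 2*u^2 - 8*u + 10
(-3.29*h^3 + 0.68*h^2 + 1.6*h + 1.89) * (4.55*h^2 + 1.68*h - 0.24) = -14.9695*h^5 - 2.4332*h^4 + 9.212*h^3 + 11.1243*h^2 + 2.7912*h - 0.4536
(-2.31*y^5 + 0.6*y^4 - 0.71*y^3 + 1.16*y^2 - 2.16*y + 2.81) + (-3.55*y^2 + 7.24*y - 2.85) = -2.31*y^5 + 0.6*y^4 - 0.71*y^3 - 2.39*y^2 + 5.08*y - 0.04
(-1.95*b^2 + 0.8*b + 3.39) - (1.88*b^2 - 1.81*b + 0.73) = -3.83*b^2 + 2.61*b + 2.66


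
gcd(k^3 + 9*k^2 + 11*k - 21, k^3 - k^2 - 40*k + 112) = k + 7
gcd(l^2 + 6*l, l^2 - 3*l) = l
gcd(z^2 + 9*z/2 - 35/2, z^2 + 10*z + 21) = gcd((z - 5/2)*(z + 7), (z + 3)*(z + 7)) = z + 7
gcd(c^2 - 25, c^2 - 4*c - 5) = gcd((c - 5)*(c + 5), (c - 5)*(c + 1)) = c - 5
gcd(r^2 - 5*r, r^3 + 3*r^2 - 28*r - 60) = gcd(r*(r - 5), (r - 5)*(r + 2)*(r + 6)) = r - 5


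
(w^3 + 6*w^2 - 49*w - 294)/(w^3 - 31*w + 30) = (w^2 - 49)/(w^2 - 6*w + 5)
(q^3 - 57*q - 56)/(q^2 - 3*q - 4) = (q^2 - q - 56)/(q - 4)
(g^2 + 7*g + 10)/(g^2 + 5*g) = (g + 2)/g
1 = 1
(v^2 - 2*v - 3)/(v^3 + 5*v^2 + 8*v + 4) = (v - 3)/(v^2 + 4*v + 4)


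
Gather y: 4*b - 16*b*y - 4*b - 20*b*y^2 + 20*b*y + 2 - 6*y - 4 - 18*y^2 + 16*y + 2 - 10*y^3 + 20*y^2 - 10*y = 4*b*y - 10*y^3 + y^2*(2 - 20*b)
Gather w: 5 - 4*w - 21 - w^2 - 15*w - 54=-w^2 - 19*w - 70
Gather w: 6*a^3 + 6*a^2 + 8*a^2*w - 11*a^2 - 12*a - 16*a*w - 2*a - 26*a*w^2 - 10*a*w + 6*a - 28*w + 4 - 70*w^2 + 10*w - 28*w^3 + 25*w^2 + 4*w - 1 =6*a^3 - 5*a^2 - 8*a - 28*w^3 + w^2*(-26*a - 45) + w*(8*a^2 - 26*a - 14) + 3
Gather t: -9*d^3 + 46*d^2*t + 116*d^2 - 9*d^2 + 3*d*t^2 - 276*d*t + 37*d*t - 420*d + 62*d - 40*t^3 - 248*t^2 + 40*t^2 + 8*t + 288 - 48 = -9*d^3 + 107*d^2 - 358*d - 40*t^3 + t^2*(3*d - 208) + t*(46*d^2 - 239*d + 8) + 240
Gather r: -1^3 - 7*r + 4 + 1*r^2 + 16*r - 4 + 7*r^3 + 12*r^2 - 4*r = 7*r^3 + 13*r^2 + 5*r - 1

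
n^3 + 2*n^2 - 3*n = n*(n - 1)*(n + 3)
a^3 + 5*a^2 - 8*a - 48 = (a - 3)*(a + 4)^2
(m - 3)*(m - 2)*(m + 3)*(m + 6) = m^4 + 4*m^3 - 21*m^2 - 36*m + 108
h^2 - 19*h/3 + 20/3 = (h - 5)*(h - 4/3)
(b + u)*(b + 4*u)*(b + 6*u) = b^3 + 11*b^2*u + 34*b*u^2 + 24*u^3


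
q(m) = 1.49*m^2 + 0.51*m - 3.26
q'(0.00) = 0.51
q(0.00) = -3.26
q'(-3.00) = -8.43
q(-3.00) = 8.62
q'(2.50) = 7.96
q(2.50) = 7.33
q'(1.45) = 4.83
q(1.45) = 0.61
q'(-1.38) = -3.60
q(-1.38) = -1.13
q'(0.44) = 1.82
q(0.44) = -2.75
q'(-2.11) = -5.78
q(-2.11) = 2.30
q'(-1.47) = -3.87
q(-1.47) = -0.79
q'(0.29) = 1.37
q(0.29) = -2.99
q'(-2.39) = -6.61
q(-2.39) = 4.03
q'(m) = 2.98*m + 0.51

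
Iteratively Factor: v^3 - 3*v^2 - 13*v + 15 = (v + 3)*(v^2 - 6*v + 5) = (v - 5)*(v + 3)*(v - 1)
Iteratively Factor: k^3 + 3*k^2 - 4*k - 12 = (k - 2)*(k^2 + 5*k + 6) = (k - 2)*(k + 2)*(k + 3)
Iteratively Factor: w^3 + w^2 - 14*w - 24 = (w + 3)*(w^2 - 2*w - 8) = (w - 4)*(w + 3)*(w + 2)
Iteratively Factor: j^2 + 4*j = (j + 4)*(j)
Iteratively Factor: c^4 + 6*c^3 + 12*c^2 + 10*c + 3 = (c + 1)*(c^3 + 5*c^2 + 7*c + 3) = (c + 1)*(c + 3)*(c^2 + 2*c + 1) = (c + 1)^2*(c + 3)*(c + 1)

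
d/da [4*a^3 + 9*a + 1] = 12*a^2 + 9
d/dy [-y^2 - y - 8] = -2*y - 1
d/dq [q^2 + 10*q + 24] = 2*q + 10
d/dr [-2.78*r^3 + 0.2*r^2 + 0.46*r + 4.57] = -8.34*r^2 + 0.4*r + 0.46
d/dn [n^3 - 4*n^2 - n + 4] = 3*n^2 - 8*n - 1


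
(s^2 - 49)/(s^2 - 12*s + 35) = (s + 7)/(s - 5)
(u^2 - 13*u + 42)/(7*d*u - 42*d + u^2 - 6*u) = (u - 7)/(7*d + u)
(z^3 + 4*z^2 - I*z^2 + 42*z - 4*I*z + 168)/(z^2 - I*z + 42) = z + 4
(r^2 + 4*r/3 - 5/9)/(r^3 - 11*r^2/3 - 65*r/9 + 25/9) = 1/(r - 5)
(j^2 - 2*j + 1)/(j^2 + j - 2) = (j - 1)/(j + 2)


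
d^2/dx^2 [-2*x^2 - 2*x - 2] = -4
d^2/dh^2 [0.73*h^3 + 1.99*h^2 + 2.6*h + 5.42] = 4.38*h + 3.98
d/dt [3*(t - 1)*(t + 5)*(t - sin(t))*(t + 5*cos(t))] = -3*(t - 1)*(t + 5)*(t - sin(t))*(5*sin(t) - 1) - 3*(t - 1)*(t + 5)*(t + 5*cos(t))*(cos(t) - 1) + 3*(t - 1)*(t - sin(t))*(t + 5*cos(t)) + 3*(t + 5)*(t - sin(t))*(t + 5*cos(t))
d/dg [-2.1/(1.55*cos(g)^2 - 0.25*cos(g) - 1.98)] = (0.525 - 6.51*cos(g))*sin(g)/(-1.55*cos(g)^2 + 0.25*cos(g) + 1.98)^2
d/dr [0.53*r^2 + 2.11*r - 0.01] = 1.06*r + 2.11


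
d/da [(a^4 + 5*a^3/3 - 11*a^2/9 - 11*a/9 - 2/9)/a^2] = (18*a^4 + 15*a^3 + 11*a + 4)/(9*a^3)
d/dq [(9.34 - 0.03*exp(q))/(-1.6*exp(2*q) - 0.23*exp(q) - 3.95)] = (-0.048*exp(2*q) + 29.888*exp(q) + 2.2667)*exp(q)/(2.56*exp(4*q) + 0.736*exp(3*q) + 12.6929*exp(2*q) + 1.817*exp(q) + 15.6025)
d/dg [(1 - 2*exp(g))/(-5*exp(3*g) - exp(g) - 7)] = (-(2*exp(g) - 1)*(15*exp(2*g) + 1) + 10*exp(3*g) + 2*exp(g) + 14)*exp(g)/(5*exp(3*g) + exp(g) + 7)^2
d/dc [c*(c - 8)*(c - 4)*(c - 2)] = 4*c^3 - 42*c^2 + 112*c - 64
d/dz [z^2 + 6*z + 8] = 2*z + 6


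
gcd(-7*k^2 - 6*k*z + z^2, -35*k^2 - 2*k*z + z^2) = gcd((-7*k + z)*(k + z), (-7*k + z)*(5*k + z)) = -7*k + z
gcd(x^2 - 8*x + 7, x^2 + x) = 1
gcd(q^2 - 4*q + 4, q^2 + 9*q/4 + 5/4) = 1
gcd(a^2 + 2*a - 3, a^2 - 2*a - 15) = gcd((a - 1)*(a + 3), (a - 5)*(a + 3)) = a + 3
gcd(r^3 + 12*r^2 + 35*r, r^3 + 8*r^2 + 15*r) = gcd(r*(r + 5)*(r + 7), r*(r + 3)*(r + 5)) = r^2 + 5*r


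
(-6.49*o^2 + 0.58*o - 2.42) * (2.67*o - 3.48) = -17.3283*o^3 + 24.1338*o^2 - 8.4798*o + 8.4216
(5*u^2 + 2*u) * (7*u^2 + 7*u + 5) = 35*u^4 + 49*u^3 + 39*u^2 + 10*u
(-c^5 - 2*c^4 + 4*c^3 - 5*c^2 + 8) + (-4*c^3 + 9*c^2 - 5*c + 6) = -c^5 - 2*c^4 + 4*c^2 - 5*c + 14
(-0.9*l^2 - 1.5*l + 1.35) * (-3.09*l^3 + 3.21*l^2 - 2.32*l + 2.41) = 2.781*l^5 + 1.746*l^4 - 6.8985*l^3 + 5.6445*l^2 - 6.747*l + 3.2535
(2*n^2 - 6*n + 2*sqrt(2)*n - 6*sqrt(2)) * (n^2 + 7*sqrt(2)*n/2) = 2*n^4 - 6*n^3 + 9*sqrt(2)*n^3 - 27*sqrt(2)*n^2 + 14*n^2 - 42*n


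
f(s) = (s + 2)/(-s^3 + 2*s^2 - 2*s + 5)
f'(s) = (s + 2)*(3*s^2 - 4*s + 2)/(-s^3 + 2*s^2 - 2*s + 5)^2 + 1/(-s^3 + 2*s^2 - 2*s + 5) = (-s^3 + 2*s^2 - 2*s + (s + 2)*(3*s^2 - 4*s + 2) + 5)/(s^3 - 2*s^2 + 2*s - 5)^2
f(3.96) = -0.18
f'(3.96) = 0.14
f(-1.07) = 0.09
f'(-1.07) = 0.17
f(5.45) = -0.07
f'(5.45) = 0.03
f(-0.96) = 0.11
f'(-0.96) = 0.20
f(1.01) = 0.75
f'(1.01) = 0.44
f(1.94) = 2.93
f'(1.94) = 12.77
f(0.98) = 0.74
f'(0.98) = 0.43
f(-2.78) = -0.02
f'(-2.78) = 0.01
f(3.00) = -0.50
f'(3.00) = 0.75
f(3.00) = -0.50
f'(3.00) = 0.75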